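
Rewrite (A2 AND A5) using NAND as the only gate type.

((A2 NAND A5) NAND (A2 NAND A5))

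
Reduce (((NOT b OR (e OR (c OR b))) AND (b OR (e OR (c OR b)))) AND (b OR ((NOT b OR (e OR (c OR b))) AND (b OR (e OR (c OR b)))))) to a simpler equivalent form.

By absorption (E AND (E OR v) = E) then distribution ((E OR v) AND (E OR NOT v) = E):
= (e OR (c OR b))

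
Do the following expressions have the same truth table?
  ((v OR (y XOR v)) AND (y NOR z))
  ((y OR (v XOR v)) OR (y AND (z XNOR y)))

No. Counterexample: with v=0, z=0, y=1, Expression 1 = 0 but Expression 2 = 1.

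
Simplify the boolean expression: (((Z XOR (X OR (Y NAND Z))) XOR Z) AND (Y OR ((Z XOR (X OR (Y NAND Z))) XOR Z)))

By absorption (E AND (E OR v) = E) then XOR self-cancellation ((E XOR v) XOR v = E):
= (X OR (Y NAND Z))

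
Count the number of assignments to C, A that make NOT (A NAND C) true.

Satisfying assignments: (1,1)
Count: 1 out of 4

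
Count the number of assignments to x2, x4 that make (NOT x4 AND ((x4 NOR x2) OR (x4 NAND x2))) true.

Satisfying assignments: (0,0), (1,0)
Count: 2 out of 4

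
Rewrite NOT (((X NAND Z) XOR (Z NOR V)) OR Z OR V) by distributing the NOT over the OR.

NOT ((X NAND Z) XOR (Z NOR V)) AND NOT Z AND NOT V
De Morgan's: NOT(OR of terms) = AND of negations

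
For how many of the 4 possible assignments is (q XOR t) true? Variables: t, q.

Satisfying assignments: (0,1), (1,0)
Count: 2 out of 4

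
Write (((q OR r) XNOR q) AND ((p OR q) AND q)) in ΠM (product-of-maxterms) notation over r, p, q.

ΠM(0, 2, 4, 6) = (r OR p OR q) AND (r OR NOT p OR q) AND (NOT r OR p OR q) AND (NOT r OR NOT p OR q)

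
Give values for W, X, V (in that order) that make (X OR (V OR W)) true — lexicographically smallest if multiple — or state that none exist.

W=0, X=0, V=1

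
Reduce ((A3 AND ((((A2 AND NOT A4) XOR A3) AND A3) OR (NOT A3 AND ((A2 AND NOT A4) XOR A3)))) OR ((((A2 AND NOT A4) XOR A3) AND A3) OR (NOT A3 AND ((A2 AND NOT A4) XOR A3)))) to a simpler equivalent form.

By absorption (E OR (E AND v) = E) then distribution ((E AND v) OR (E AND NOT v) = E):
= ((A2 AND NOT A4) XOR A3)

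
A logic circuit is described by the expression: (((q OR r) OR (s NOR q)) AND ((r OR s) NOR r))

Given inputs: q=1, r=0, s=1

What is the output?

Substituting: (((1 OR 0) OR (1 NOR 1)) AND ((0 OR 1) NOR 0))
= 0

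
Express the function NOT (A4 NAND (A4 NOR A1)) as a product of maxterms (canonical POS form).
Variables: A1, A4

ΠM(0, 1, 2, 3) = (A1 OR A4) AND (A1 OR NOT A4) AND (NOT A1 OR A4) AND (NOT A1 OR NOT A4)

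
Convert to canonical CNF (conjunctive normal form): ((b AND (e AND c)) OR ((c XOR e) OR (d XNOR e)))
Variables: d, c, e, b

(d OR NOT c OR NOT e OR b) AND (NOT d OR c OR e OR b) AND (NOT d OR c OR e OR NOT b)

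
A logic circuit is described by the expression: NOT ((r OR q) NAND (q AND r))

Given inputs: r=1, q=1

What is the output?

Substituting: NOT ((1 OR 1) NAND (1 AND 1))
= 1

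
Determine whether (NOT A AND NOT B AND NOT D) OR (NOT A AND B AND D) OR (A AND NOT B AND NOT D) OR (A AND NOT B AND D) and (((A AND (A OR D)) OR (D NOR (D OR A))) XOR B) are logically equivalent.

Yes, they are equivalent — the two output columns agree on all 8 assignments:
A | B | D | Expression 1 | Expression 2
---------------------------------------
0 | 0 | 0 | 1 | 1
0 | 0 | 1 | 0 | 0
0 | 1 | 0 | 0 | 0
0 | 1 | 1 | 1 | 1
1 | 0 | 0 | 1 | 1
1 | 0 | 1 | 1 | 1
1 | 1 | 0 | 0 | 0
1 | 1 | 1 | 0 | 0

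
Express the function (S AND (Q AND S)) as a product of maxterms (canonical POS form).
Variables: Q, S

ΠM(0, 1, 2) = (Q OR S) AND (Q OR NOT S) AND (NOT Q OR S)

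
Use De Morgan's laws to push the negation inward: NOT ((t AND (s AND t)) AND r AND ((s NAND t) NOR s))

NOT (t AND (s AND t)) OR NOT r OR NOT ((s NAND t) NOR s)
De Morgan's: NOT(AND of terms) = OR of negations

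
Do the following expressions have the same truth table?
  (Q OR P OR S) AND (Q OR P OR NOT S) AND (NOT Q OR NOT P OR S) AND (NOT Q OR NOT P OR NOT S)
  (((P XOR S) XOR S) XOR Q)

Yes, they are equivalent — the two output columns agree on all 8 assignments:
Q | P | S | Expression 1 | Expression 2
---------------------------------------
0 | 0 | 0 | 0 | 0
0 | 0 | 1 | 0 | 0
0 | 1 | 0 | 1 | 1
0 | 1 | 1 | 1 | 1
1 | 0 | 0 | 1 | 1
1 | 0 | 1 | 1 | 1
1 | 1 | 0 | 0 | 0
1 | 1 | 1 | 0 | 0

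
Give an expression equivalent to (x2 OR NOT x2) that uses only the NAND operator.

((x2 NAND x2) NAND ((x2 NAND x2) NAND (x2 NAND x2)))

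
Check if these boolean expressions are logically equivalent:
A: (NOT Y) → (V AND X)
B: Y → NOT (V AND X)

No, Inverse is not equivalent to original (counterexample: X=0, V=0, Y=0)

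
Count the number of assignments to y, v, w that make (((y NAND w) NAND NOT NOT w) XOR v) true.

Satisfying assignments: (0,0,0), (0,1,1), (1,0,0), (1,0,1)
Count: 4 out of 8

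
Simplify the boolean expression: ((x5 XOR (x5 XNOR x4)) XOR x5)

By XOR self-cancellation ((E XOR v) XOR v = E):
= (x5 XNOR x4)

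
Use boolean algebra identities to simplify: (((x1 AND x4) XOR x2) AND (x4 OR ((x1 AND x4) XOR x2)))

By absorption (E AND (E OR v) = E):
= ((x1 AND x4) XOR x2)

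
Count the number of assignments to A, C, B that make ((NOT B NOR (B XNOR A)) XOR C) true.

Satisfying assignments: (0,0,1), (0,1,0), (1,1,0), (1,1,1)
Count: 4 out of 8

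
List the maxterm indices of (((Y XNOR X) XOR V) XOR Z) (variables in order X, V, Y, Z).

ΠM(1, 2, 4, 7, 8, 11, 13, 14) = (X OR V OR Y OR NOT Z) AND (X OR V OR NOT Y OR Z) AND (X OR NOT V OR Y OR Z) AND (X OR NOT V OR NOT Y OR NOT Z) AND (NOT X OR V OR Y OR Z) AND (NOT X OR V OR NOT Y OR NOT Z) AND (NOT X OR NOT V OR Y OR NOT Z) AND (NOT X OR NOT V OR NOT Y OR Z)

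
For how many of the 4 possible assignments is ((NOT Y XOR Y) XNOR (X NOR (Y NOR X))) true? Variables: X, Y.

Satisfying assignments: (0,1)
Count: 1 out of 4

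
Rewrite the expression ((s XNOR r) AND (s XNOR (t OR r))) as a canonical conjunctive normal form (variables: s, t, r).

(s OR t OR NOT r) AND (s OR NOT t OR r) AND (s OR NOT t OR NOT r) AND (NOT s OR t OR r) AND (NOT s OR NOT t OR r)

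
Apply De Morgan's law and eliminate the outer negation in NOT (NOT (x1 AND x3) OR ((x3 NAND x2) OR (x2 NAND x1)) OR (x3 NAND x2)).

(x1 AND x3) AND NOT ((x3 NAND x2) OR (x2 NAND x1)) AND NOT (x3 NAND x2)
De Morgan's: NOT(OR of terms) = AND of negations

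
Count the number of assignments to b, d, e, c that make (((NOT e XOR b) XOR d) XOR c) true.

Satisfying assignments: (0,0,0,0), (0,0,1,1), (0,1,0,1), (0,1,1,0), (1,0,0,1), (1,0,1,0), (1,1,0,0), (1,1,1,1)
Count: 8 out of 16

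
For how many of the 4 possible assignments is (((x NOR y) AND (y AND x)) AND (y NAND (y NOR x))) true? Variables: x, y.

No assignment satisfies the expression.
Count: 0 out of 4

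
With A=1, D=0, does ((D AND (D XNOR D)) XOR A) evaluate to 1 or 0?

Substituting: ((0 AND (0 XNOR 0)) XOR 1)
= 1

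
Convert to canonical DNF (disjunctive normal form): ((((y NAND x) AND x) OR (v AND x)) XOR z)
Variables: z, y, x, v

(NOT z AND NOT y AND x AND NOT v) OR (NOT z AND NOT y AND x AND v) OR (NOT z AND y AND x AND v) OR (z AND NOT y AND NOT x AND NOT v) OR (z AND NOT y AND NOT x AND v) OR (z AND y AND NOT x AND NOT v) OR (z AND y AND NOT x AND v) OR (z AND y AND x AND NOT v)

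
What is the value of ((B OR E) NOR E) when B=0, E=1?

Substituting: ((0 OR 1) NOR 1)
= 0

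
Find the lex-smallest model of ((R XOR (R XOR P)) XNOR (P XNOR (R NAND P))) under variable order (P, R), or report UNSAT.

P=0, R=0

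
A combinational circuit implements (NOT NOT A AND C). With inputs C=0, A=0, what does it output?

Substituting: (NOT NOT 0 AND 0)
= 0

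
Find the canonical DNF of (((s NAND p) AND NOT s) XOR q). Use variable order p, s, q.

(NOT p AND NOT s AND NOT q) OR (NOT p AND s AND q) OR (p AND NOT s AND NOT q) OR (p AND s AND q)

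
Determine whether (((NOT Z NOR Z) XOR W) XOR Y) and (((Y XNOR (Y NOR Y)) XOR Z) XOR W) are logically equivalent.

No. Counterexample: with Z=0, W=0, Y=1, Expression 1 = 1 but Expression 2 = 0.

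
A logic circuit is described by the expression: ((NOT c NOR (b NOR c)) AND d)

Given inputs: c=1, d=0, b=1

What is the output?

Substituting: ((NOT 1 NOR (1 NOR 1)) AND 0)
= 0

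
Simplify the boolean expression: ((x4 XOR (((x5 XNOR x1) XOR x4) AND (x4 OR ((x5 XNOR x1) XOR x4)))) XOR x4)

By XOR self-cancellation ((E XOR v) XOR v = E) then absorption (E AND (E OR v) = E):
= ((x5 XNOR x1) XOR x4)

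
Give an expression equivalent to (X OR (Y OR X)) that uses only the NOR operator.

((X NOR ((Y NOR X) NOR (Y NOR X))) NOR (X NOR ((Y NOR X) NOR (Y NOR X))))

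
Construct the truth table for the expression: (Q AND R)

R | Q | Output
--------------
0 | 0 | 0
0 | 1 | 0
1 | 0 | 0
1 | 1 | 1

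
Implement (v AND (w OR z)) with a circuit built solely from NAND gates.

((v NAND ((w NAND w) NAND (z NAND z))) NAND (v NAND ((w NAND w) NAND (z NAND z))))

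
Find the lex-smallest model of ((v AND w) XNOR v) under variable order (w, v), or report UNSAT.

w=0, v=0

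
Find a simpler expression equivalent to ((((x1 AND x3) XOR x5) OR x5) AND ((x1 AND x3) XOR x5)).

By absorption (E AND (E OR v) = E):
= ((x1 AND x3) XOR x5)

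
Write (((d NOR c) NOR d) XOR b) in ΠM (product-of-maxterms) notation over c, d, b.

ΠM(0, 2, 5, 6) = (c OR d OR b) AND (c OR NOT d OR b) AND (NOT c OR d OR NOT b) AND (NOT c OR NOT d OR b)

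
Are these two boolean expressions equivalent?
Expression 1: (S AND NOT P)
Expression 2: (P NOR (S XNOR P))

Yes, they are equivalent — the two output columns agree on all 4 assignments:
S | P | Expression 1 | Expression 2
-----------------------------------
0 | 0 | 0 | 0
0 | 1 | 0 | 0
1 | 0 | 1 | 1
1 | 1 | 0 | 0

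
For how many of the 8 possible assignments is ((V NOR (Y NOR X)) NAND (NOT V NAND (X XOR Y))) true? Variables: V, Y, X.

Satisfying assignments: (0,0,0), (0,0,1), (0,1,0), (1,0,0), (1,0,1), (1,1,0), (1,1,1)
Count: 7 out of 8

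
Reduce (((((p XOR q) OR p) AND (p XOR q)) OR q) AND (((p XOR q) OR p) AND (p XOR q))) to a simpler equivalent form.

By absorption (E AND (E OR v) = E) then absorption (E AND (E OR v) = E):
= (p XOR q)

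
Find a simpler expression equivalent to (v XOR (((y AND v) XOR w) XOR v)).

By XOR self-cancellation ((E XOR v) XOR v = E):
= ((y AND v) XOR w)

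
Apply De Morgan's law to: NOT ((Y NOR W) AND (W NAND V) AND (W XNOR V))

NOT (Y NOR W) OR NOT (W NAND V) OR NOT (W XNOR V)
De Morgan's: NOT(AND of terms) = OR of negations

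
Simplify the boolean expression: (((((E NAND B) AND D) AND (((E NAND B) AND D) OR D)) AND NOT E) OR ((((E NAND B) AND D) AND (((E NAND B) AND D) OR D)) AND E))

By distribution ((E AND v) OR (E AND NOT v) = E) then absorption (E AND (E OR v) = E):
= ((E NAND B) AND D)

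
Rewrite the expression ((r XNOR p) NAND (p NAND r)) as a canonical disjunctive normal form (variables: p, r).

(NOT p AND r) OR (p AND NOT r) OR (p AND r)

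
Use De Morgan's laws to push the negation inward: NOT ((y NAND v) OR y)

NOT (y NAND v) AND NOT y
De Morgan's: NOT(OR of terms) = AND of negations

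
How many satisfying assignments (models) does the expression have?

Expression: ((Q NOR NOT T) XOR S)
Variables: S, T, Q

Satisfying assignments: (0,1,0), (1,0,0), (1,0,1), (1,1,1)
Count: 4 out of 8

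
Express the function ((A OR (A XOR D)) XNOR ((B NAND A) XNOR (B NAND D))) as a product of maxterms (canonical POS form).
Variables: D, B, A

ΠM(0, 2, 3, 6) = (D OR B OR A) AND (D OR NOT B OR A) AND (D OR NOT B OR NOT A) AND (NOT D OR NOT B OR A)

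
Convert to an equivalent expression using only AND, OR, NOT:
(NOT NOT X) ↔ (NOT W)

((NOT NOT X) AND (NOT W)) OR (NOT X AND W)
(Biconditional = both true or both false)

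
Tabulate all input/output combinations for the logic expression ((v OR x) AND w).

w | x | v | Output
------------------
0 | 0 | 0 | 0
0 | 0 | 1 | 0
0 | 1 | 0 | 0
0 | 1 | 1 | 0
1 | 0 | 0 | 0
1 | 0 | 1 | 1
1 | 1 | 0 | 1
1 | 1 | 1 | 1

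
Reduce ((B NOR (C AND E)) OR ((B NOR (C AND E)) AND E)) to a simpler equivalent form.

By absorption (E OR (E AND v) = E):
= (B NOR (C AND E))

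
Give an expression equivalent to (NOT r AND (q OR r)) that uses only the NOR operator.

(((r NOR r) NOR (r NOR r)) NOR (((q NOR r) NOR (q NOR r)) NOR ((q NOR r) NOR (q NOR r))))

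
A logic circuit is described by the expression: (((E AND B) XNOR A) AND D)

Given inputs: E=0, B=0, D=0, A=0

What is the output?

Substituting: (((0 AND 0) XNOR 0) AND 0)
= 0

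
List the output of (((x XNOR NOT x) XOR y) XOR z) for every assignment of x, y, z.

x | y | z | Output
------------------
0 | 0 | 0 | 0
0 | 0 | 1 | 1
0 | 1 | 0 | 1
0 | 1 | 1 | 0
1 | 0 | 0 | 0
1 | 0 | 1 | 1
1 | 1 | 0 | 1
1 | 1 | 1 | 0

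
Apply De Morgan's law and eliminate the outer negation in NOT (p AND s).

NOT p OR NOT s
De Morgan's: NOT(AND of terms) = OR of negations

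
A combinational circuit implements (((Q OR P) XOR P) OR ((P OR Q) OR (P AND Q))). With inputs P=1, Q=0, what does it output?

Substituting: (((0 OR 1) XOR 1) OR ((1 OR 0) OR (1 AND 0)))
= 1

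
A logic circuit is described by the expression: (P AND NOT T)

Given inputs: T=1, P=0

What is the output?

Substituting: (0 AND NOT 1)
= 0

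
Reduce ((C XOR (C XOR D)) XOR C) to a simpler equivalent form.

By XOR self-cancellation ((E XOR v) XOR v = E):
= (C XOR D)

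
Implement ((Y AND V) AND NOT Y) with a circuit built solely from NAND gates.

((((Y NAND V) NAND (Y NAND V)) NAND (Y NAND Y)) NAND (((Y NAND V) NAND (Y NAND V)) NAND (Y NAND Y)))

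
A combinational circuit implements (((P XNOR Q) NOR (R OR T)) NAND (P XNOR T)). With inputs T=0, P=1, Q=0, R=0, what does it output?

Substituting: (((1 XNOR 0) NOR (0 OR 0)) NAND (1 XNOR 0))
= 1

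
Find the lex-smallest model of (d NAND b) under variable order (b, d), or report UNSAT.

b=0, d=0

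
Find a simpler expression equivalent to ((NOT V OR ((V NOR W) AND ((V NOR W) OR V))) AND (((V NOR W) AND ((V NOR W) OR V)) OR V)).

By distribution ((E OR v) AND (E OR NOT v) = E) then absorption (E AND (E OR v) = E):
= (V NOR W)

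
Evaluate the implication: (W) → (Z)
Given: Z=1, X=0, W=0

Antecedent (W) = 0; consequent (Z) = 1.
0 → 1 = 1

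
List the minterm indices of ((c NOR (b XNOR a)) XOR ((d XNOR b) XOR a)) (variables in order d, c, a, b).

Σm(0, 1, 2, 3, 4, 7, 13, 14) = (NOT d AND NOT c AND NOT a AND NOT b) OR (NOT d AND NOT c AND NOT a AND b) OR (NOT d AND NOT c AND a AND NOT b) OR (NOT d AND NOT c AND a AND b) OR (NOT d AND c AND NOT a AND NOT b) OR (NOT d AND c AND a AND b) OR (d AND c AND NOT a AND b) OR (d AND c AND a AND NOT b)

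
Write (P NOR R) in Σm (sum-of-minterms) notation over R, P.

Σm(0) = (NOT R AND NOT P)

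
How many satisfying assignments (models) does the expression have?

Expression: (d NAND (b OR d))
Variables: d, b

Satisfying assignments: (0,0), (0,1)
Count: 2 out of 4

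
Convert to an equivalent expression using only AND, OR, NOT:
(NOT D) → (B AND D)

D OR (B AND D)
(Implication elimination: A → B = NOT A OR B)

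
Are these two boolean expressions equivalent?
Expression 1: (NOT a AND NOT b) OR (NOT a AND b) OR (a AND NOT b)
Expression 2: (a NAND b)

Yes, they are equivalent — the two output columns agree on all 4 assignments:
a | b | Expression 1 | Expression 2
-----------------------------------
0 | 0 | 1 | 1
0 | 1 | 1 | 1
1 | 0 | 1 | 1
1 | 1 | 0 | 0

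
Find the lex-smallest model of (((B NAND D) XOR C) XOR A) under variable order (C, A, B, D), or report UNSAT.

C=0, A=0, B=0, D=0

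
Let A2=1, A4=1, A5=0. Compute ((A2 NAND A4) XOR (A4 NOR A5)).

Substituting: ((1 NAND 1) XOR (1 NOR 0))
= 0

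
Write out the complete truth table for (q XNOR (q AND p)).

q | p | Output
--------------
0 | 0 | 1
0 | 1 | 1
1 | 0 | 0
1 | 1 | 1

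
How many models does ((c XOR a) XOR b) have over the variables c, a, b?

Satisfying assignments: (0,0,1), (0,1,0), (1,0,0), (1,1,1)
Count: 4 out of 8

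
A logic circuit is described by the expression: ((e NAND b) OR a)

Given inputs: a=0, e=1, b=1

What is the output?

Substituting: ((1 NAND 1) OR 0)
= 0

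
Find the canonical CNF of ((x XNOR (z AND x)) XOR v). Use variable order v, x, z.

(v OR NOT x OR z) AND (NOT v OR x OR z) AND (NOT v OR x OR NOT z) AND (NOT v OR NOT x OR NOT z)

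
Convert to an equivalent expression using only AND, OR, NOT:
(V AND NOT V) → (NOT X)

NOT (V AND NOT V) OR (NOT X)
(Implication elimination: A → B = NOT A OR B)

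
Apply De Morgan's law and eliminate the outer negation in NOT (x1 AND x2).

NOT x1 OR NOT x2
De Morgan's: NOT(AND of terms) = OR of negations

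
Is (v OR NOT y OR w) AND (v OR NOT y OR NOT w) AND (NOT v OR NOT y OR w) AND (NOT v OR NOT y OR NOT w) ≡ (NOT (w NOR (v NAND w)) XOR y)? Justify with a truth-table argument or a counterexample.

Yes, they are equivalent — the two output columns agree on all 8 assignments:
v | y | w | Expression 1 | Expression 2
---------------------------------------
0 | 0 | 0 | 1 | 1
0 | 0 | 1 | 1 | 1
0 | 1 | 0 | 0 | 0
0 | 1 | 1 | 0 | 0
1 | 0 | 0 | 1 | 1
1 | 0 | 1 | 1 | 1
1 | 1 | 0 | 0 | 0
1 | 1 | 1 | 0 | 0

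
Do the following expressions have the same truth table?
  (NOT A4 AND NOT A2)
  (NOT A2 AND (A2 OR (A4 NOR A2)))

Yes, they are equivalent — the two output columns agree on all 4 assignments:
A4 | A2 | Expression 1 | Expression 2
-------------------------------------
0 | 0 | 1 | 1
0 | 1 | 0 | 0
1 | 0 | 0 | 0
1 | 1 | 0 | 0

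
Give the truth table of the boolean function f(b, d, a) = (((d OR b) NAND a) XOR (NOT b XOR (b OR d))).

b | d | a | Output
------------------
0 | 0 | 0 | 0
0 | 0 | 1 | 0
0 | 1 | 0 | 1
0 | 1 | 1 | 0
1 | 0 | 0 | 0
1 | 0 | 1 | 1
1 | 1 | 0 | 0
1 | 1 | 1 | 1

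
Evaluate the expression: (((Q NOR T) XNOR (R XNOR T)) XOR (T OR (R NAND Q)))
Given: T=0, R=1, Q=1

Substituting: (((1 NOR 0) XNOR (1 XNOR 0)) XOR (0 OR (1 NAND 1)))
= 1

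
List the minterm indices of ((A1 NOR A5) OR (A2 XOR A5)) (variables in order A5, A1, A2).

Σm(0, 1, 3, 4, 6) = (NOT A5 AND NOT A1 AND NOT A2) OR (NOT A5 AND NOT A1 AND A2) OR (NOT A5 AND A1 AND A2) OR (A5 AND NOT A1 AND NOT A2) OR (A5 AND A1 AND NOT A2)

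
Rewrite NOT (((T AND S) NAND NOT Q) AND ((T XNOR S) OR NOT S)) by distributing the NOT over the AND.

NOT ((T AND S) NAND NOT Q) OR NOT ((T XNOR S) OR NOT S)
De Morgan's: NOT(AND of terms) = OR of negations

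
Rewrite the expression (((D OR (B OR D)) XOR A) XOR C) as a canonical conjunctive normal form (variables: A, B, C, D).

(A OR B OR C OR D) AND (A OR B OR NOT C OR NOT D) AND (A OR NOT B OR NOT C OR D) AND (A OR NOT B OR NOT C OR NOT D) AND (NOT A OR B OR C OR NOT D) AND (NOT A OR B OR NOT C OR D) AND (NOT A OR NOT B OR C OR D) AND (NOT A OR NOT B OR C OR NOT D)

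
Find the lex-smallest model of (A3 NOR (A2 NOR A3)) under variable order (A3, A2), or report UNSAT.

A3=0, A2=1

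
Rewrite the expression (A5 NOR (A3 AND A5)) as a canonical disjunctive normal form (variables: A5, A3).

(NOT A5 AND NOT A3) OR (NOT A5 AND A3)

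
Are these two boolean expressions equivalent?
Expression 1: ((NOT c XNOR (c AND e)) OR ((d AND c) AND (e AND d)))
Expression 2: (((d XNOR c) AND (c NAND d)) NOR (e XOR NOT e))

No. Counterexample: with c=1, e=0, d=0, Expression 1 = 1 but Expression 2 = 0.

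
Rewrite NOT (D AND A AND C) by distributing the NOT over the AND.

NOT D OR NOT A OR NOT C
De Morgan's: NOT(AND of terms) = OR of negations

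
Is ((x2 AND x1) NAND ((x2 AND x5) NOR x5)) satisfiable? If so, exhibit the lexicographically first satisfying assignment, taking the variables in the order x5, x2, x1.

x5=0, x2=0, x1=0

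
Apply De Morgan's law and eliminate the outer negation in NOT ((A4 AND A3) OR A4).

NOT (A4 AND A3) AND NOT A4
De Morgan's: NOT(OR of terms) = AND of negations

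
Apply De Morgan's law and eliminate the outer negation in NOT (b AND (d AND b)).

NOT b OR NOT (d AND b)
De Morgan's: NOT(AND of terms) = OR of negations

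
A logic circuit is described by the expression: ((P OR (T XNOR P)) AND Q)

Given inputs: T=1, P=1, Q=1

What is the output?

Substituting: ((1 OR (1 XNOR 1)) AND 1)
= 1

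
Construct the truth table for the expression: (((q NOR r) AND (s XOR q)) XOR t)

r | s | q | t | Output
----------------------
0 | 0 | 0 | 0 | 0
0 | 0 | 0 | 1 | 1
0 | 0 | 1 | 0 | 0
0 | 0 | 1 | 1 | 1
0 | 1 | 0 | 0 | 1
0 | 1 | 0 | 1 | 0
0 | 1 | 1 | 0 | 0
0 | 1 | 1 | 1 | 1
1 | 0 | 0 | 0 | 0
1 | 0 | 0 | 1 | 1
1 | 0 | 1 | 0 | 0
1 | 0 | 1 | 1 | 1
1 | 1 | 0 | 0 | 0
1 | 1 | 0 | 1 | 1
1 | 1 | 1 | 0 | 0
1 | 1 | 1 | 1 | 1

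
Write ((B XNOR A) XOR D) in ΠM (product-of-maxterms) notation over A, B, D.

ΠM(1, 2, 4, 7) = (A OR B OR NOT D) AND (A OR NOT B OR D) AND (NOT A OR B OR D) AND (NOT A OR NOT B OR NOT D)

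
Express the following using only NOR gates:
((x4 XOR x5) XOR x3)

((((((((x4 NOR x5) NOR (x4 NOR x5)) NOR ((x4 NOR x5) NOR (x4 NOR x5))) NOR ((((x4 NOR x4) NOR (x5 NOR x5)) NOR ((x4 NOR x4) NOR (x5 NOR x5))) NOR (((x4 NOR x4) NOR (x5 NOR x5)) NOR ((x4 NOR x4) NOR (x5 NOR x5))))) NOR x3) NOR (((((x4 NOR x5) NOR (x4 NOR x5)) NOR ((x4 NOR x5) NOR (x4 NOR x5))) NOR ((((x4 NOR x4) NOR (x5 NOR x5)) NOR ((x4 NOR x4) NOR (x5 NOR x5))) NOR (((x4 NOR x4) NOR (x5 NOR x5)) NOR ((x4 NOR x4) NOR (x5 NOR x5))))) NOR x3)) NOR ((((((x4 NOR x5) NOR (x4 NOR x5)) NOR ((x4 NOR x5) NOR (x4 NOR x5))) NOR ((((x4 NOR x4) NOR (x5 NOR x5)) NOR ((x4 NOR x4) NOR (x5 NOR x5))) NOR (((x4 NOR x4) NOR (x5 NOR x5)) NOR ((x4 NOR x4) NOR (x5 NOR x5))))) NOR x3) NOR (((((x4 NOR x5) NOR (x4 NOR x5)) NOR ((x4 NOR x5) NOR (x4 NOR x5))) NOR ((((x4 NOR x4) NOR (x5 NOR x5)) NOR ((x4 NOR x4) NOR (x5 NOR x5))) NOR (((x4 NOR x4) NOR (x5 NOR x5)) NOR ((x4 NOR x4) NOR (x5 NOR x5))))) NOR x3))) NOR ((((((((x4 NOR x5) NOR (x4 NOR x5)) NOR ((x4 NOR x5) NOR (x4 NOR x5))) NOR ((((x4 NOR x4) NOR (x5 NOR x5)) NOR ((x4 NOR x4) NOR (x5 NOR x5))) NOR (((x4 NOR x4) NOR (x5 NOR x5)) NOR ((x4 NOR x4) NOR (x5 NOR x5))))) NOR ((((x4 NOR x5) NOR (x4 NOR x5)) NOR ((x4 NOR x5) NOR (x4 NOR x5))) NOR ((((x4 NOR x4) NOR (x5 NOR x5)) NOR ((x4 NOR x4) NOR (x5 NOR x5))) NOR (((x4 NOR x4) NOR (x5 NOR x5)) NOR ((x4 NOR x4) NOR (x5 NOR x5)))))) NOR (x3 NOR x3)) NOR ((((((x4 NOR x5) NOR (x4 NOR x5)) NOR ((x4 NOR x5) NOR (x4 NOR x5))) NOR ((((x4 NOR x4) NOR (x5 NOR x5)) NOR ((x4 NOR x4) NOR (x5 NOR x5))) NOR (((x4 NOR x4) NOR (x5 NOR x5)) NOR ((x4 NOR x4) NOR (x5 NOR x5))))) NOR ((((x4 NOR x5) NOR (x4 NOR x5)) NOR ((x4 NOR x5) NOR (x4 NOR x5))) NOR ((((x4 NOR x4) NOR (x5 NOR x5)) NOR ((x4 NOR x4) NOR (x5 NOR x5))) NOR (((x4 NOR x4) NOR (x5 NOR x5)) NOR ((x4 NOR x4) NOR (x5 NOR x5)))))) NOR (x3 NOR x3))) NOR (((((((x4 NOR x5) NOR (x4 NOR x5)) NOR ((x4 NOR x5) NOR (x4 NOR x5))) NOR ((((x4 NOR x4) NOR (x5 NOR x5)) NOR ((x4 NOR x4) NOR (x5 NOR x5))) NOR (((x4 NOR x4) NOR (x5 NOR x5)) NOR ((x4 NOR x4) NOR (x5 NOR x5))))) NOR ((((x4 NOR x5) NOR (x4 NOR x5)) NOR ((x4 NOR x5) NOR (x4 NOR x5))) NOR ((((x4 NOR x4) NOR (x5 NOR x5)) NOR ((x4 NOR x4) NOR (x5 NOR x5))) NOR (((x4 NOR x4) NOR (x5 NOR x5)) NOR ((x4 NOR x4) NOR (x5 NOR x5)))))) NOR (x3 NOR x3)) NOR ((((((x4 NOR x5) NOR (x4 NOR x5)) NOR ((x4 NOR x5) NOR (x4 NOR x5))) NOR ((((x4 NOR x4) NOR (x5 NOR x5)) NOR ((x4 NOR x4) NOR (x5 NOR x5))) NOR (((x4 NOR x4) NOR (x5 NOR x5)) NOR ((x4 NOR x4) NOR (x5 NOR x5))))) NOR ((((x4 NOR x5) NOR (x4 NOR x5)) NOR ((x4 NOR x5) NOR (x4 NOR x5))) NOR ((((x4 NOR x4) NOR (x5 NOR x5)) NOR ((x4 NOR x4) NOR (x5 NOR x5))) NOR (((x4 NOR x4) NOR (x5 NOR x5)) NOR ((x4 NOR x4) NOR (x5 NOR x5)))))) NOR (x3 NOR x3)))))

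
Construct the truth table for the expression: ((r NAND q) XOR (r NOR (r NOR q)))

q | r | Output
--------------
0 | 0 | 1
0 | 1 | 1
1 | 0 | 0
1 | 1 | 0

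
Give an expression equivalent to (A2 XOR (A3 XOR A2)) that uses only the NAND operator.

((A2 NAND (A2 NAND ((A3 NAND (A3 NAND A2)) NAND (A2 NAND (A3 NAND A2))))) NAND (((A3 NAND (A3 NAND A2)) NAND (A2 NAND (A3 NAND A2))) NAND (A2 NAND ((A3 NAND (A3 NAND A2)) NAND (A2 NAND (A3 NAND A2))))))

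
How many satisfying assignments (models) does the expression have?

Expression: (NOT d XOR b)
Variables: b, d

Satisfying assignments: (0,0), (1,1)
Count: 2 out of 4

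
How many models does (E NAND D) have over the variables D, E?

Satisfying assignments: (0,0), (0,1), (1,0)
Count: 3 out of 4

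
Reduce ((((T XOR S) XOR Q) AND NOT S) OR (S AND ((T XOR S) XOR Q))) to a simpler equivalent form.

By distribution ((E AND v) OR (E AND NOT v) = E):
= ((T XOR S) XOR Q)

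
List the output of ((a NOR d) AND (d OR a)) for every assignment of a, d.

a | d | Output
--------------
0 | 0 | 0
0 | 1 | 0
1 | 0 | 0
1 | 1 | 0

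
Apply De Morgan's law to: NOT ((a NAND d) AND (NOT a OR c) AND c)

NOT (a NAND d) OR NOT (NOT a OR c) OR NOT c
De Morgan's: NOT(AND of terms) = OR of negations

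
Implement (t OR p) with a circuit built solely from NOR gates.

((t NOR p) NOR (t NOR p))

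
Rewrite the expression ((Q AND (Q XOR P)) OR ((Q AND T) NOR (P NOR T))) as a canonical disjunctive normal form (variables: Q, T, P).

(NOT Q AND NOT T AND P) OR (NOT Q AND T AND NOT P) OR (NOT Q AND T AND P) OR (Q AND NOT T AND NOT P) OR (Q AND NOT T AND P) OR (Q AND T AND NOT P)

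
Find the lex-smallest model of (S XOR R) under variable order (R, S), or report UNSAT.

R=0, S=1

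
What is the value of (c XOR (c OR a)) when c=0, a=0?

Substituting: (0 XOR (0 OR 0))
= 0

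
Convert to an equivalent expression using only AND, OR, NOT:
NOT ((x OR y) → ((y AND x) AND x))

(x OR y) AND NOT ((y AND x) AND x)
(Negated implication: NOT(A → B) = A AND NOT B)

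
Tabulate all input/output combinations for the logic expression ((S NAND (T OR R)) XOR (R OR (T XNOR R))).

T | S | R | Output
------------------
0 | 0 | 0 | 0
0 | 0 | 1 | 0
0 | 1 | 0 | 0
0 | 1 | 1 | 1
1 | 0 | 0 | 1
1 | 0 | 1 | 0
1 | 1 | 0 | 0
1 | 1 | 1 | 1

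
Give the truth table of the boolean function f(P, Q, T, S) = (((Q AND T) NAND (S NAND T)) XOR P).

P | Q | T | S | Output
----------------------
0 | 0 | 0 | 0 | 1
0 | 0 | 0 | 1 | 1
0 | 0 | 1 | 0 | 1
0 | 0 | 1 | 1 | 1
0 | 1 | 0 | 0 | 1
0 | 1 | 0 | 1 | 1
0 | 1 | 1 | 0 | 0
0 | 1 | 1 | 1 | 1
1 | 0 | 0 | 0 | 0
1 | 0 | 0 | 1 | 0
1 | 0 | 1 | 0 | 0
1 | 0 | 1 | 1 | 0
1 | 1 | 0 | 0 | 0
1 | 1 | 0 | 1 | 0
1 | 1 | 1 | 0 | 1
1 | 1 | 1 | 1 | 0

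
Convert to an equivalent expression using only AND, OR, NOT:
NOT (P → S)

P AND NOT S
(Negated implication: NOT(A → B) = A AND NOT B)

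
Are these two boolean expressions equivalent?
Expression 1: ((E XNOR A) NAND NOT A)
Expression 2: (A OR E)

Yes, they are equivalent — the two output columns agree on all 4 assignments:
A | E | Expression 1 | Expression 2
-----------------------------------
0 | 0 | 0 | 0
0 | 1 | 1 | 1
1 | 0 | 1 | 1
1 | 1 | 1 | 1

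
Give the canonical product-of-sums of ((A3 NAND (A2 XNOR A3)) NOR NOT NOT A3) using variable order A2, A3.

ΠM(0, 1, 2, 3) = (A2 OR A3) AND (A2 OR NOT A3) AND (NOT A2 OR A3) AND (NOT A2 OR NOT A3)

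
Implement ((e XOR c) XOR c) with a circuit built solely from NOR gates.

((((((((e NOR c) NOR (e NOR c)) NOR ((e NOR c) NOR (e NOR c))) NOR ((((e NOR e) NOR (c NOR c)) NOR ((e NOR e) NOR (c NOR c))) NOR (((e NOR e) NOR (c NOR c)) NOR ((e NOR e) NOR (c NOR c))))) NOR c) NOR (((((e NOR c) NOR (e NOR c)) NOR ((e NOR c) NOR (e NOR c))) NOR ((((e NOR e) NOR (c NOR c)) NOR ((e NOR e) NOR (c NOR c))) NOR (((e NOR e) NOR (c NOR c)) NOR ((e NOR e) NOR (c NOR c))))) NOR c)) NOR ((((((e NOR c) NOR (e NOR c)) NOR ((e NOR c) NOR (e NOR c))) NOR ((((e NOR e) NOR (c NOR c)) NOR ((e NOR e) NOR (c NOR c))) NOR (((e NOR e) NOR (c NOR c)) NOR ((e NOR e) NOR (c NOR c))))) NOR c) NOR (((((e NOR c) NOR (e NOR c)) NOR ((e NOR c) NOR (e NOR c))) NOR ((((e NOR e) NOR (c NOR c)) NOR ((e NOR e) NOR (c NOR c))) NOR (((e NOR e) NOR (c NOR c)) NOR ((e NOR e) NOR (c NOR c))))) NOR c))) NOR ((((((((e NOR c) NOR (e NOR c)) NOR ((e NOR c) NOR (e NOR c))) NOR ((((e NOR e) NOR (c NOR c)) NOR ((e NOR e) NOR (c NOR c))) NOR (((e NOR e) NOR (c NOR c)) NOR ((e NOR e) NOR (c NOR c))))) NOR ((((e NOR c) NOR (e NOR c)) NOR ((e NOR c) NOR (e NOR c))) NOR ((((e NOR e) NOR (c NOR c)) NOR ((e NOR e) NOR (c NOR c))) NOR (((e NOR e) NOR (c NOR c)) NOR ((e NOR e) NOR (c NOR c)))))) NOR (c NOR c)) NOR ((((((e NOR c) NOR (e NOR c)) NOR ((e NOR c) NOR (e NOR c))) NOR ((((e NOR e) NOR (c NOR c)) NOR ((e NOR e) NOR (c NOR c))) NOR (((e NOR e) NOR (c NOR c)) NOR ((e NOR e) NOR (c NOR c))))) NOR ((((e NOR c) NOR (e NOR c)) NOR ((e NOR c) NOR (e NOR c))) NOR ((((e NOR e) NOR (c NOR c)) NOR ((e NOR e) NOR (c NOR c))) NOR (((e NOR e) NOR (c NOR c)) NOR ((e NOR e) NOR (c NOR c)))))) NOR (c NOR c))) NOR (((((((e NOR c) NOR (e NOR c)) NOR ((e NOR c) NOR (e NOR c))) NOR ((((e NOR e) NOR (c NOR c)) NOR ((e NOR e) NOR (c NOR c))) NOR (((e NOR e) NOR (c NOR c)) NOR ((e NOR e) NOR (c NOR c))))) NOR ((((e NOR c) NOR (e NOR c)) NOR ((e NOR c) NOR (e NOR c))) NOR ((((e NOR e) NOR (c NOR c)) NOR ((e NOR e) NOR (c NOR c))) NOR (((e NOR e) NOR (c NOR c)) NOR ((e NOR e) NOR (c NOR c)))))) NOR (c NOR c)) NOR ((((((e NOR c) NOR (e NOR c)) NOR ((e NOR c) NOR (e NOR c))) NOR ((((e NOR e) NOR (c NOR c)) NOR ((e NOR e) NOR (c NOR c))) NOR (((e NOR e) NOR (c NOR c)) NOR ((e NOR e) NOR (c NOR c))))) NOR ((((e NOR c) NOR (e NOR c)) NOR ((e NOR c) NOR (e NOR c))) NOR ((((e NOR e) NOR (c NOR c)) NOR ((e NOR e) NOR (c NOR c))) NOR (((e NOR e) NOR (c NOR c)) NOR ((e NOR e) NOR (c NOR c)))))) NOR (c NOR c)))))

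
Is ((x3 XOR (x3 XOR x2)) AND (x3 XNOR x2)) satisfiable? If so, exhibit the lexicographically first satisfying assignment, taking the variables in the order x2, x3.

x2=1, x3=1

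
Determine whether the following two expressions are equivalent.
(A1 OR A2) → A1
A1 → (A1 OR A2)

No, Converse is not equivalent to original (counterexample: A5=0, A2=1, A1=0)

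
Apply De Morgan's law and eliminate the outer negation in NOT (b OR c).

NOT b AND NOT c
De Morgan's: NOT(OR of terms) = AND of negations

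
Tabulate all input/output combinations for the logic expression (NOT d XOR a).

d | a | Output
--------------
0 | 0 | 1
0 | 1 | 0
1 | 0 | 0
1 | 1 | 1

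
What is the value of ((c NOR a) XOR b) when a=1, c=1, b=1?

Substituting: ((1 NOR 1) XOR 1)
= 1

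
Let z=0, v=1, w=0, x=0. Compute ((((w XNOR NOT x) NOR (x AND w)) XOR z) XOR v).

Substituting: ((((0 XNOR NOT 0) NOR (0 AND 0)) XOR 0) XOR 1)
= 0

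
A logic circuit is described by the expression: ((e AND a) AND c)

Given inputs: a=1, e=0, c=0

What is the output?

Substituting: ((0 AND 1) AND 0)
= 0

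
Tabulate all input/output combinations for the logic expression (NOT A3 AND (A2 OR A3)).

A3 | A2 | Output
----------------
0 | 0 | 0
0 | 1 | 1
1 | 0 | 0
1 | 1 | 0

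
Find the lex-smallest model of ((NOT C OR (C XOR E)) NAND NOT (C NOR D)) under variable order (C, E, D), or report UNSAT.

C=0, E=0, D=0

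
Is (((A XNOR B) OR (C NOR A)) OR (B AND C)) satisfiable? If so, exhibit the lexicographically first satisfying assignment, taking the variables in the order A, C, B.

A=0, C=0, B=0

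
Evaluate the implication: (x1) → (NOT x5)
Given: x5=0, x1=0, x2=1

Antecedent (x1) = 0; consequent (NOT x5) = 1.
0 → 1 = 1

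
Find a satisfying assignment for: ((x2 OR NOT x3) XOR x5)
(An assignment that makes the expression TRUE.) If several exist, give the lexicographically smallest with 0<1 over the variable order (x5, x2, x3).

x5=0, x2=0, x3=0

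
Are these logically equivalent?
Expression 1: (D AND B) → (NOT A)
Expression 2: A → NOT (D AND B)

Yes, Contrapositive is always equivalent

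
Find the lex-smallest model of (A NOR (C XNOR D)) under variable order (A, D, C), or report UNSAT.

A=0, D=0, C=1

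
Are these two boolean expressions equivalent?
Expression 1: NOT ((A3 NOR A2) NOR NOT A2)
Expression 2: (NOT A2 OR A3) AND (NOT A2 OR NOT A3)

Yes, they are equivalent — the two output columns agree on all 4 assignments:
A2 | A3 | Expression 1 | Expression 2
-------------------------------------
0 | 0 | 1 | 1
0 | 1 | 1 | 1
1 | 0 | 0 | 0
1 | 1 | 0 | 0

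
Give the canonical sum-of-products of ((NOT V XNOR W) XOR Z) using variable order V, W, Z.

Σm(1, 2, 4, 7) = (NOT V AND NOT W AND Z) OR (NOT V AND W AND NOT Z) OR (V AND NOT W AND NOT Z) OR (V AND W AND Z)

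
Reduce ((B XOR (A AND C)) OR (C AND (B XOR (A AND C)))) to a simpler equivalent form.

By absorption (E OR (E AND v) = E):
= (B XOR (A AND C))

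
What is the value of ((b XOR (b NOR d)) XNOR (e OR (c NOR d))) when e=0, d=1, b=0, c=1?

Substituting: ((0 XOR (0 NOR 1)) XNOR (0 OR (1 NOR 1)))
= 1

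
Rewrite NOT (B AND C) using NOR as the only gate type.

(((B NOR B) NOR (C NOR C)) NOR ((B NOR B) NOR (C NOR C)))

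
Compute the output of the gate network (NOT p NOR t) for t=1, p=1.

Substituting: (NOT 1 NOR 1)
= 0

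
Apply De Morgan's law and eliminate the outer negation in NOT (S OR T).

NOT S AND NOT T
De Morgan's: NOT(OR of terms) = AND of negations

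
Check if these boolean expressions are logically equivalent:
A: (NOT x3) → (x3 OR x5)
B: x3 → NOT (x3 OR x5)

No, Inverse is not equivalent to original (counterexample: x3=0, x4=0, x5=0)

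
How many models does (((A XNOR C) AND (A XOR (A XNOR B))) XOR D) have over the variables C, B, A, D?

Satisfying assignments: (0,0,0,0), (0,0,1,1), (0,1,0,1), (0,1,1,1), (1,0,0,1), (1,0,1,0), (1,1,0,1), (1,1,1,1)
Count: 8 out of 16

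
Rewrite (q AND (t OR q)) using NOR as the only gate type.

((q NOR q) NOR (((t NOR q) NOR (t NOR q)) NOR ((t NOR q) NOR (t NOR q))))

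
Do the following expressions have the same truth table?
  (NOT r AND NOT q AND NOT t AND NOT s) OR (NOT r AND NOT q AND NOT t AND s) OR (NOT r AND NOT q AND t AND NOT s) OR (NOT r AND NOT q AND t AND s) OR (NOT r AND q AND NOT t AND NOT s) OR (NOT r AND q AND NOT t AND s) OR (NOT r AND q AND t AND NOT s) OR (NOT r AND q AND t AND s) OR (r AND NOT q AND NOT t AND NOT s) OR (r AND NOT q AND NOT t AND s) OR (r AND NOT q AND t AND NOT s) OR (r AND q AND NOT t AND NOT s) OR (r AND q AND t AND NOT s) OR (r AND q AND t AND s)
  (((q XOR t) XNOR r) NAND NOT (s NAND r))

Yes, they are equivalent — the two output columns agree on all 16 assignments:
r | q | t | s | Expression 1 | Expression 2
-------------------------------------------
0 | 0 | 0 | 0 | 1 | 1
0 | 0 | 0 | 1 | 1 | 1
0 | 0 | 1 | 0 | 1 | 1
0 | 0 | 1 | 1 | 1 | 1
0 | 1 | 0 | 0 | 1 | 1
0 | 1 | 0 | 1 | 1 | 1
0 | 1 | 1 | 0 | 1 | 1
0 | 1 | 1 | 1 | 1 | 1
1 | 0 | 0 | 0 | 1 | 1
1 | 0 | 0 | 1 | 1 | 1
1 | 0 | 1 | 0 | 1 | 1
1 | 0 | 1 | 1 | 0 | 0
1 | 1 | 0 | 0 | 1 | 1
1 | 1 | 0 | 1 | 0 | 0
1 | 1 | 1 | 0 | 1 | 1
1 | 1 | 1 | 1 | 1 | 1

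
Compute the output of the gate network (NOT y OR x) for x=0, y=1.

Substituting: (NOT 1 OR 0)
= 0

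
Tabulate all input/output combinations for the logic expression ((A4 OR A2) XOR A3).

A3 | A4 | A2 | Output
---------------------
0 | 0 | 0 | 0
0 | 0 | 1 | 1
0 | 1 | 0 | 1
0 | 1 | 1 | 1
1 | 0 | 0 | 1
1 | 0 | 1 | 0
1 | 1 | 0 | 0
1 | 1 | 1 | 0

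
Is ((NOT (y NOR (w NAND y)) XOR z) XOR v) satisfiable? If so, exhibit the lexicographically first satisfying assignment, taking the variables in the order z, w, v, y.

z=0, w=0, v=0, y=0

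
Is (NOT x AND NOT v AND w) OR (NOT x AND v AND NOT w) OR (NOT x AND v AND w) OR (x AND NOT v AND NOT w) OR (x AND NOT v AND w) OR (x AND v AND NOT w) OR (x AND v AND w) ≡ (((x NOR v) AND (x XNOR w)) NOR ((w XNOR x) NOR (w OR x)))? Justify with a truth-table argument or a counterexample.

Yes, they are equivalent — the two output columns agree on all 8 assignments:
x | v | w | Expression 1 | Expression 2
---------------------------------------
0 | 0 | 0 | 0 | 0
0 | 0 | 1 | 1 | 1
0 | 1 | 0 | 1 | 1
0 | 1 | 1 | 1 | 1
1 | 0 | 0 | 1 | 1
1 | 0 | 1 | 1 | 1
1 | 1 | 0 | 1 | 1
1 | 1 | 1 | 1 | 1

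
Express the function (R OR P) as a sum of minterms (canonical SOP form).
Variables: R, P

Σm(1, 2, 3) = (NOT R AND P) OR (R AND NOT P) OR (R AND P)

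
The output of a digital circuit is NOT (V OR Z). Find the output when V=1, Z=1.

Substituting: NOT (1 OR 1)
= 0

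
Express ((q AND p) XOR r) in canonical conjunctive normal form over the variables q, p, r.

(q OR p OR r) AND (q OR NOT p OR r) AND (NOT q OR p OR r) AND (NOT q OR NOT p OR NOT r)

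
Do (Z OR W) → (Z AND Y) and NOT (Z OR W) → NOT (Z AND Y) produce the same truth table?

No, Inverse is not equivalent to original (counterexample: Z=0, Y=0, W=1)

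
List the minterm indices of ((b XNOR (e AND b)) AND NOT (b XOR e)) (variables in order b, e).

Σm(0, 3) = (NOT b AND NOT e) OR (b AND e)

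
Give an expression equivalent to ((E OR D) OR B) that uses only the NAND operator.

((((E NAND E) NAND (D NAND D)) NAND ((E NAND E) NAND (D NAND D))) NAND (B NAND B))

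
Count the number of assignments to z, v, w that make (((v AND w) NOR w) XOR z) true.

Satisfying assignments: (0,0,0), (0,1,0), (1,0,1), (1,1,1)
Count: 4 out of 8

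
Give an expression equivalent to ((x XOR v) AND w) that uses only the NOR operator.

((((((x NOR v) NOR (x NOR v)) NOR ((x NOR v) NOR (x NOR v))) NOR ((((x NOR x) NOR (v NOR v)) NOR ((x NOR x) NOR (v NOR v))) NOR (((x NOR x) NOR (v NOR v)) NOR ((x NOR x) NOR (v NOR v))))) NOR ((((x NOR v) NOR (x NOR v)) NOR ((x NOR v) NOR (x NOR v))) NOR ((((x NOR x) NOR (v NOR v)) NOR ((x NOR x) NOR (v NOR v))) NOR (((x NOR x) NOR (v NOR v)) NOR ((x NOR x) NOR (v NOR v)))))) NOR (w NOR w))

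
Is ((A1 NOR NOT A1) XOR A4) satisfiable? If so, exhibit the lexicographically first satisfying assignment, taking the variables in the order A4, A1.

A4=1, A1=0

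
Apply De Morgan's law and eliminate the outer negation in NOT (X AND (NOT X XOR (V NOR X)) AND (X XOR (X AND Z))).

NOT X OR NOT (NOT X XOR (V NOR X)) OR NOT (X XOR (X AND Z))
De Morgan's: NOT(AND of terms) = OR of negations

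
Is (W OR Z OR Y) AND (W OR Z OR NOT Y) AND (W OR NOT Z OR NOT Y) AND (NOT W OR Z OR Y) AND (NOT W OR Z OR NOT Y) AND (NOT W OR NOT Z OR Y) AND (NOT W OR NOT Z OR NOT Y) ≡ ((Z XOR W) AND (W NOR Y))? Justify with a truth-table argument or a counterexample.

Yes, they are equivalent — the two output columns agree on all 8 assignments:
W | Z | Y | Expression 1 | Expression 2
---------------------------------------
0 | 0 | 0 | 0 | 0
0 | 0 | 1 | 0 | 0
0 | 1 | 0 | 1 | 1
0 | 1 | 1 | 0 | 0
1 | 0 | 0 | 0 | 0
1 | 0 | 1 | 0 | 0
1 | 1 | 0 | 0 | 0
1 | 1 | 1 | 0 | 0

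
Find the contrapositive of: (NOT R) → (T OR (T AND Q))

Contrapositive: NOT (T OR (T AND Q)) → R
Note: A statement and its contrapositive are logically equivalent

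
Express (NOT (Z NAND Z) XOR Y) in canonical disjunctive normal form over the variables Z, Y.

(NOT Z AND Y) OR (Z AND NOT Y)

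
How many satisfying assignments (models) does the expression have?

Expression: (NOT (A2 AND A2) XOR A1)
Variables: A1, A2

Satisfying assignments: (0,0), (1,1)
Count: 2 out of 4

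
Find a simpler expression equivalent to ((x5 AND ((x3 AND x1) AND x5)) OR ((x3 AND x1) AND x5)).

By absorption (E OR (E AND v) = E):
= ((x3 AND x1) AND x5)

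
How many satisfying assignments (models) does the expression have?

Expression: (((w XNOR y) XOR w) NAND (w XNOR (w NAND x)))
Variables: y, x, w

Satisfying assignments: (0,0,0), (0,1,0), (0,1,1), (1,0,0), (1,0,1), (1,1,0), (1,1,1)
Count: 7 out of 8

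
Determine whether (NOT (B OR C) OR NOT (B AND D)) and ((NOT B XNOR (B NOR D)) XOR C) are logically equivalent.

No. Counterexample: with B=0, D=0, C=1, Expression 1 = 1 but Expression 2 = 0.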